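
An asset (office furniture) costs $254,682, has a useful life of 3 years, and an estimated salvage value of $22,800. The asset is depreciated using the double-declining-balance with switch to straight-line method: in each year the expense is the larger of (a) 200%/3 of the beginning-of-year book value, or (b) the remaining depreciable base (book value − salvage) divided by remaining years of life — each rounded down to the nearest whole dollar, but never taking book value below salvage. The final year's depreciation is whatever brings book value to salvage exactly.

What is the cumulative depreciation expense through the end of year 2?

$226,384

Depreciable base = $254,682 − $22,800 = $231,882.
Year 1: DB = ⌊$254,682 × 200%/3⌋ = $169,788; SL = ⌊$231,882/3⌋ = $77,294 → take DB $169,788. Book value $84,894.
Year 2: DB = ⌊$84,894 × 200%/3⌋ = $56,596; SL = ⌊$62,094/2⌋ = $31,047 → take DB $56,596. Book value $28,298.
Accumulated through year 2 = $254,682 − $28,298 = $226,384.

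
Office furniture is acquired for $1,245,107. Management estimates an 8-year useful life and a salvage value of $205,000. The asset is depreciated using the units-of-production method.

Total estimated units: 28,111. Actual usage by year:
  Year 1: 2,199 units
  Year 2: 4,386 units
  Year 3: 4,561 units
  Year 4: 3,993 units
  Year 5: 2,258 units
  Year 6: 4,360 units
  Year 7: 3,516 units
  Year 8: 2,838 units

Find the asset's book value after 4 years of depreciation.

$684,964

Depreciable base = $1,245,107 − $205,000 = $1,040,107.
Rate = $1,040,107 / 28,111 units = $37 per unit.
Year 1: 2,199 × $37 = $81,363. Book value $1,163,744.
Year 2: 4,386 × $37 = $162,282. Book value $1,001,462.
Year 3: 4,561 × $37 = $168,757. Book value $832,705.
Year 4: 3,993 × $37 = $147,741. Book value $684,964.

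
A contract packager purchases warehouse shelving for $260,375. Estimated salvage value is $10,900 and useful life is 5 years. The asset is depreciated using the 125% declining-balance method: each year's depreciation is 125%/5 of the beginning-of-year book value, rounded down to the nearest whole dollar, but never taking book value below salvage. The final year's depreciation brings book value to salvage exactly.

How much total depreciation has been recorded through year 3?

$150,528

Depreciable base = $260,375 − $10,900 = $249,475.
Year 1: ⌊$260,375 × 125%/5⌋ = $65,093. Book value $195,282.
Year 2: ⌊$195,282 × 125%/5⌋ = $48,820. Book value $146,462.
Year 3: ⌊$146,462 × 125%/5⌋ = $36,615. Book value $109,847.
Accumulated through year 3 = $260,375 − $109,847 = $150,528.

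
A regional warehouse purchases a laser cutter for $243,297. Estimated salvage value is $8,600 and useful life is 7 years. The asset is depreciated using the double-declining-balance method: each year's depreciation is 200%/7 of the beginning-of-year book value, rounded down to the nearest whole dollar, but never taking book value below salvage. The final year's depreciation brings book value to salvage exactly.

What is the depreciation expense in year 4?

Depreciable base = $243,297 − $8,600 = $234,697.
Year 1: ⌊$243,297 × 200%/7⌋ = $69,513. Book value $173,784.
Year 2: ⌊$173,784 × 200%/7⌋ = $49,652. Book value $124,132.
Year 3: ⌊$124,132 × 200%/7⌋ = $35,466. Book value $88,666.
Year 4: ⌊$88,666 × 200%/7⌋ = $25,333. Book value $63,333.

$25,333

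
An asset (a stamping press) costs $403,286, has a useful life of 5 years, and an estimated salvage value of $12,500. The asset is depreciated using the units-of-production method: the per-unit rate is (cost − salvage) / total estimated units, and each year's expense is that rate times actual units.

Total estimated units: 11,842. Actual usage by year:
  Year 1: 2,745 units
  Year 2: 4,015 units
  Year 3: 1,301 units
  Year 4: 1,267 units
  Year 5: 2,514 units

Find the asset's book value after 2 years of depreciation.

Depreciable base = $403,286 − $12,500 = $390,786.
Rate = $390,786 / 11,842 units = $33 per unit.
Year 1: 2,745 × $33 = $90,585. Book value $312,701.
Year 2: 4,015 × $33 = $132,495. Book value $180,206.

$180,206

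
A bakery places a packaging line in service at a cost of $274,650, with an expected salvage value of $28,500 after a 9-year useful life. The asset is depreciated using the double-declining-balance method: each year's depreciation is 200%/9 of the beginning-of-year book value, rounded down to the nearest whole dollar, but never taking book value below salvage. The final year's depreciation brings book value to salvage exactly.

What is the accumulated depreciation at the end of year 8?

Depreciable base = $274,650 − $28,500 = $246,150.
Year 1: ⌊$274,650 × 200%/9⌋ = $61,033. Book value $213,617.
Year 2: ⌊$213,617 × 200%/9⌋ = $47,470. Book value $166,147.
Year 3: ⌊$166,147 × 200%/9⌋ = $36,921. Book value $129,226.
Year 4: ⌊$129,226 × 200%/9⌋ = $28,716. Book value $100,510.
Year 5: ⌊$100,510 × 200%/9⌋ = $22,335. Book value $78,175.
Year 6: ⌊$78,175 × 200%/9⌋ = $17,372. Book value $60,803.
Year 7: ⌊$60,803 × 200%/9⌋ = $13,511. Book value $47,292.
Year 8: ⌊$47,292 × 200%/9⌋ = $10,509. Book value $36,783.
Accumulated through year 8 = $274,650 − $36,783 = $237,867.

$237,867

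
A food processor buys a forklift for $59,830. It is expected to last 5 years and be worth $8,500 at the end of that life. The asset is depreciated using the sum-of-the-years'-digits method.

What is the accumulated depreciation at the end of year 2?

Depreciable base = $59,830 − $8,500 = $51,330.
Sum of the years' digits = 5+4+3+2+1 = 15.
Year 1: $51,330 × 5/15 = $17,110. Book value $42,720.
Year 2: $51,330 × 4/15 = $13,688. Book value $29,032.
Accumulated through year 2 = $59,830 − $29,032 = $30,798.

$30,798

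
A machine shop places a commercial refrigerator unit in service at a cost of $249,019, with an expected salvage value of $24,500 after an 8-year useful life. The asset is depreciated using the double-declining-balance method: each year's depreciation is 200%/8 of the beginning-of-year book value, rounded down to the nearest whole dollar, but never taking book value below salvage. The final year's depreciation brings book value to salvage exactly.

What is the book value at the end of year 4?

Depreciable base = $249,019 − $24,500 = $224,519.
Year 1: ⌊$249,019 × 200%/8⌋ = $62,254. Book value $186,765.
Year 2: ⌊$186,765 × 200%/8⌋ = $46,691. Book value $140,074.
Year 3: ⌊$140,074 × 200%/8⌋ = $35,018. Book value $105,056.
Year 4: ⌊$105,056 × 200%/8⌋ = $26,264. Book value $78,792.

$78,792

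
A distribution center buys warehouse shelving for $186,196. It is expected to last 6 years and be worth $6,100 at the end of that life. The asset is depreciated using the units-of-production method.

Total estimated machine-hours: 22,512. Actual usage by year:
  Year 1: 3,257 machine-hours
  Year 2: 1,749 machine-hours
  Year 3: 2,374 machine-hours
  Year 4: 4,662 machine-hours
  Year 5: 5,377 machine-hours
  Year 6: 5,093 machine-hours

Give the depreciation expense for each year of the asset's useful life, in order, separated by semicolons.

Depreciable base = $186,196 − $6,100 = $180,096.
Rate = $180,096 / 22,512 machine-hours = $8 per machine-hour.
Year 1: 3,257 × $8 = $26,056. Book value $160,140.
Year 2: 1,749 × $8 = $13,992. Book value $146,148.
Year 3: 2,374 × $8 = $18,992. Book value $127,156.
Year 4: 4,662 × $8 = $37,296. Book value $89,860.
Year 5: 5,377 × $8 = $43,016. Book value $46,844.
Year 6: 5,093 × $8 = $40,744. Book value $6,100.

$26,056; $13,992; $18,992; $37,296; $43,016; $40,744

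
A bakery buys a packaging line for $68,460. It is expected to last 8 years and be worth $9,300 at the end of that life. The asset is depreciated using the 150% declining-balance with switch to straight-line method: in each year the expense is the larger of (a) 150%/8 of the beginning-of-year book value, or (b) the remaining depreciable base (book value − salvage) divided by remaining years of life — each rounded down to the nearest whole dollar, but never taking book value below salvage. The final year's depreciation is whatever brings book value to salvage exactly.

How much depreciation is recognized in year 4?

Depreciable base = $68,460 − $9,300 = $59,160.
Year 1: DB = ⌊$68,460 × 150%/8⌋ = $12,836; SL = ⌊$59,160/8⌋ = $7,395 → take DB $12,836. Book value $55,624.
Year 2: DB = ⌊$55,624 × 150%/8⌋ = $10,429; SL = ⌊$46,324/7⌋ = $6,617 → take DB $10,429. Book value $45,195.
Year 3: DB = ⌊$45,195 × 150%/8⌋ = $8,474; SL = ⌊$35,895/6⌋ = $5,982 → take DB $8,474. Book value $36,721.
Year 4: DB = ⌊$36,721 × 150%/8⌋ = $6,885; SL = ⌊$27,421/5⌋ = $5,484 → take DB $6,885. Book value $29,836.

$6,885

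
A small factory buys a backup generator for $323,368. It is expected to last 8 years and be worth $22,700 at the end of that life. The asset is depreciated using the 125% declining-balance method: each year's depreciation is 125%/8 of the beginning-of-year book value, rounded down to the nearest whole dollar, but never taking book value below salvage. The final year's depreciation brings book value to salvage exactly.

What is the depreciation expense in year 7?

Depreciable base = $323,368 − $22,700 = $300,668.
Year 1: ⌊$323,368 × 125%/8⌋ = $50,526. Book value $272,842.
Year 2: ⌊$272,842 × 125%/8⌋ = $42,631. Book value $230,211.
Year 3: ⌊$230,211 × 125%/8⌋ = $35,970. Book value $194,241.
Year 4: ⌊$194,241 × 125%/8⌋ = $30,350. Book value $163,891.
Year 5: ⌊$163,891 × 125%/8⌋ = $25,607. Book value $138,284.
Year 6: ⌊$138,284 × 125%/8⌋ = $21,606. Book value $116,678.
Year 7: ⌊$116,678 × 125%/8⌋ = $18,230. Book value $98,448.

$18,230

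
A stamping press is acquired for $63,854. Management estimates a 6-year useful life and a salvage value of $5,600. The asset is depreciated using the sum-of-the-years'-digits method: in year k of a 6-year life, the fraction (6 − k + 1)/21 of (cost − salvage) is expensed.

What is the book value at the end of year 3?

Depreciable base = $63,854 − $5,600 = $58,254.
Sum of the years' digits = 6+5+4+3+2+1 = 21.
Year 1: $58,254 × 6/21 = $16,644. Book value $47,210.
Year 2: $58,254 × 5/21 = $13,870. Book value $33,340.
Year 3: $58,254 × 4/21 = $11,096. Book value $22,244.

$22,244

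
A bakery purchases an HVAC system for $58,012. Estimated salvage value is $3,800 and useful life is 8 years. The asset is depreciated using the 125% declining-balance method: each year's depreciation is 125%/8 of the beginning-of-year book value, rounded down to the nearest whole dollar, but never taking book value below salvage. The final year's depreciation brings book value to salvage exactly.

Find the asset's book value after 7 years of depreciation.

$17,663

Depreciable base = $58,012 − $3,800 = $54,212.
Year 1: ⌊$58,012 × 125%/8⌋ = $9,064. Book value $48,948.
Year 2: ⌊$48,948 × 125%/8⌋ = $7,648. Book value $41,300.
Year 3: ⌊$41,300 × 125%/8⌋ = $6,453. Book value $34,847.
Year 4: ⌊$34,847 × 125%/8⌋ = $5,444. Book value $29,403.
Year 5: ⌊$29,403 × 125%/8⌋ = $4,594. Book value $24,809.
Year 6: ⌊$24,809 × 125%/8⌋ = $3,876. Book value $20,933.
Year 7: ⌊$20,933 × 125%/8⌋ = $3,270. Book value $17,663.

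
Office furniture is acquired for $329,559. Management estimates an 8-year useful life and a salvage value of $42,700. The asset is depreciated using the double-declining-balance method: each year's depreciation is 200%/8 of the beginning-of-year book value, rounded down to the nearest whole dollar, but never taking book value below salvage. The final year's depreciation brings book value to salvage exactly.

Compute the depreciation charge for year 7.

Depreciable base = $329,559 − $42,700 = $286,859.
Year 1: ⌊$329,559 × 200%/8⌋ = $82,389. Book value $247,170.
Year 2: ⌊$247,170 × 200%/8⌋ = $61,792. Book value $185,378.
Year 3: ⌊$185,378 × 200%/8⌋ = $46,344. Book value $139,034.
Year 4: ⌊$139,034 × 200%/8⌋ = $34,758. Book value $104,276.
Year 5: ⌊$104,276 × 200%/8⌋ = $26,069. Book value $78,207.
Year 6: ⌊$78,207 × 200%/8⌋ = $19,551. Book value $58,656.
Year 7: ⌊$58,656 × 200%/8⌋ = $14,664. Book value $43,992.

$14,664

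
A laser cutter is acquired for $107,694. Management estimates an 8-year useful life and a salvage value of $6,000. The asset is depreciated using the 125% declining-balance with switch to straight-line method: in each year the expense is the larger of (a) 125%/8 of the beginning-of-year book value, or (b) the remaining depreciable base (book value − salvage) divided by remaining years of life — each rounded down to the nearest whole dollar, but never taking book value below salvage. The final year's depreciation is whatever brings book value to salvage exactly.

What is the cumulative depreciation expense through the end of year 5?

Depreciable base = $107,694 − $6,000 = $101,694.
Year 1: DB = ⌊$107,694 × 125%/8⌋ = $16,827; SL = ⌊$101,694/8⌋ = $12,711 → take DB $16,827. Book value $90,867.
Year 2: DB = ⌊$90,867 × 125%/8⌋ = $14,197; SL = ⌊$84,867/7⌋ = $12,123 → take DB $14,197. Book value $76,670.
Year 3: DB = ⌊$76,670 × 125%/8⌋ = $11,979; SL = ⌊$70,670/6⌋ = $11,778 → take DB $11,979. Book value $64,691.
Year 4: DB = ⌊$64,691 × 125%/8⌋ = $10,107; SL = ⌊$58,691/5⌋ = $11,738 → take SL $11,738. Book value $52,953.
Year 5: DB = ⌊$52,953 × 125%/8⌋ = $8,273; SL = ⌊$46,953/4⌋ = $11,738 → take SL $11,738. Book value $41,215.
Accumulated through year 5 = $107,694 − $41,215 = $66,479.

$66,479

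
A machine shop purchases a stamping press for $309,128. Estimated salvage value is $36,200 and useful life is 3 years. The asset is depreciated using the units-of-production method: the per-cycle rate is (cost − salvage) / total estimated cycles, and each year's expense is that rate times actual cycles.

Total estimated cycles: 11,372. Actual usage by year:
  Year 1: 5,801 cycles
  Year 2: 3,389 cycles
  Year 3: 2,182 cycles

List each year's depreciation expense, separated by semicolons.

$139,224; $81,336; $52,368

Depreciable base = $309,128 − $36,200 = $272,928.
Rate = $272,928 / 11,372 cycles = $24 per cycle.
Year 1: 5,801 × $24 = $139,224. Book value $169,904.
Year 2: 3,389 × $24 = $81,336. Book value $88,568.
Year 3: 2,182 × $24 = $52,368. Book value $36,200.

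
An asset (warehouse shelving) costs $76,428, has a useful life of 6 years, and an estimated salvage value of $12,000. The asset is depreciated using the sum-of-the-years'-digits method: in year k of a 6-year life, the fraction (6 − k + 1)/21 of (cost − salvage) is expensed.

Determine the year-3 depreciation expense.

$12,272

Depreciable base = $76,428 − $12,000 = $64,428.
Sum of the years' digits = 6+5+4+3+2+1 = 21.
Year 1: $64,428 × 6/21 = $18,408. Book value $58,020.
Year 2: $64,428 × 5/21 = $15,340. Book value $42,680.
Year 3: $64,428 × 4/21 = $12,272. Book value $30,408.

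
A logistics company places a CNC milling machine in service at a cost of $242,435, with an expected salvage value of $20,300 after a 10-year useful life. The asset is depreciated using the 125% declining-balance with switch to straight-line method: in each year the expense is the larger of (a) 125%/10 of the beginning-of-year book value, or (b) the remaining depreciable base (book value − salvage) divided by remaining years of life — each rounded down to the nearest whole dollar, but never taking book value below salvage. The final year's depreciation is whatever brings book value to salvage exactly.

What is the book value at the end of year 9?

Depreciable base = $242,435 − $20,300 = $222,135.
Year 1: DB = ⌊$242,435 × 125%/10⌋ = $30,304; SL = ⌊$222,135/10⌋ = $22,213 → take DB $30,304. Book value $212,131.
Year 2: DB = ⌊$212,131 × 125%/10⌋ = $26,516; SL = ⌊$191,831/9⌋ = $21,314 → take DB $26,516. Book value $185,615.
Year 3: DB = ⌊$185,615 × 125%/10⌋ = $23,201; SL = ⌊$165,315/8⌋ = $20,664 → take DB $23,201. Book value $162,414.
Year 4: DB = ⌊$162,414 × 125%/10⌋ = $20,301; SL = ⌊$142,114/7⌋ = $20,302 → take SL $20,302. Book value $142,112.
Year 5: DB = ⌊$142,112 × 125%/10⌋ = $17,764; SL = ⌊$121,812/6⌋ = $20,302 → take SL $20,302. Book value $121,810.
Year 6: DB = ⌊$121,810 × 125%/10⌋ = $15,226; SL = ⌊$101,510/5⌋ = $20,302 → take SL $20,302. Book value $101,508.
Year 7: DB = ⌊$101,508 × 125%/10⌋ = $12,688; SL = ⌊$81,208/4⌋ = $20,302 → take SL $20,302. Book value $81,206.
Year 8: DB = ⌊$81,206 × 125%/10⌋ = $10,150; SL = ⌊$60,906/3⌋ = $20,302 → take SL $20,302. Book value $60,904.
Year 9: DB = ⌊$60,904 × 125%/10⌋ = $7,613; SL = ⌊$40,604/2⌋ = $20,302 → take SL $20,302. Book value $40,602.

$40,602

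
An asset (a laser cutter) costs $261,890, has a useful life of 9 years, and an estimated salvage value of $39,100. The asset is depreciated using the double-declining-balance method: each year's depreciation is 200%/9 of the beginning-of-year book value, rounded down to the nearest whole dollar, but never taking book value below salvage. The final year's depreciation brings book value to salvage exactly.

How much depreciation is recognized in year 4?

Depreciable base = $261,890 − $39,100 = $222,790.
Year 1: ⌊$261,890 × 200%/9⌋ = $58,197. Book value $203,693.
Year 2: ⌊$203,693 × 200%/9⌋ = $45,265. Book value $158,428.
Year 3: ⌊$158,428 × 200%/9⌋ = $35,206. Book value $123,222.
Year 4: ⌊$123,222 × 200%/9⌋ = $27,382. Book value $95,840.

$27,382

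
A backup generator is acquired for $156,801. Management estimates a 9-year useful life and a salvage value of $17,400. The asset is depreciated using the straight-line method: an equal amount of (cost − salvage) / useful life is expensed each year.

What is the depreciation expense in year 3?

$15,489

Depreciable base = $156,801 − $17,400 = $139,401.
Annual expense = $139,401 / 9 = $15,489.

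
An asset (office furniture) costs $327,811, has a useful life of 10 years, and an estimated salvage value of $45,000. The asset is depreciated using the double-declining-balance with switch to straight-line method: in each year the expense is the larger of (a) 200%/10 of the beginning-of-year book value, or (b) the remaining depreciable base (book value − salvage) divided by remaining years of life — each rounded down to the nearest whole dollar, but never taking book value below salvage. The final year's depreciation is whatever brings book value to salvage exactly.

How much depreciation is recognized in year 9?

$9,999

Depreciable base = $327,811 − $45,000 = $282,811.
Year 1: DB = ⌊$327,811 × 200%/10⌋ = $65,562; SL = ⌊$282,811/10⌋ = $28,281 → take DB $65,562. Book value $262,249.
Year 2: DB = ⌊$262,249 × 200%/10⌋ = $52,449; SL = ⌊$217,249/9⌋ = $24,138 → take DB $52,449. Book value $209,800.
Year 3: DB = ⌊$209,800 × 200%/10⌋ = $41,960; SL = ⌊$164,800/8⌋ = $20,600 → take DB $41,960. Book value $167,840.
Year 4: DB = ⌊$167,840 × 200%/10⌋ = $33,568; SL = ⌊$122,840/7⌋ = $17,548 → take DB $33,568. Book value $134,272.
Year 5: DB = ⌊$134,272 × 200%/10⌋ = $26,854; SL = ⌊$89,272/6⌋ = $14,878 → take DB $26,854. Book value $107,418.
Year 6: DB = ⌊$107,418 × 200%/10⌋ = $21,483; SL = ⌊$62,418/5⌋ = $12,483 → take DB $21,483. Book value $85,935.
Year 7: DB = ⌊$85,935 × 200%/10⌋ = $17,187; SL = ⌊$40,935/4⌋ = $10,233 → take DB $17,187. Book value $68,748.
Year 8: DB = ⌊$68,748 × 200%/10⌋ = $13,749; SL = ⌊$23,748/3⌋ = $7,916 → take DB $13,749. Book value $54,999.
Year 9: DB = ⌊$54,999 × 200%/10⌋ = $10,999; SL = ⌊$9,999/2⌋ = $4,999 → take DB $10,999, capped at $9,999. Book value $45,000.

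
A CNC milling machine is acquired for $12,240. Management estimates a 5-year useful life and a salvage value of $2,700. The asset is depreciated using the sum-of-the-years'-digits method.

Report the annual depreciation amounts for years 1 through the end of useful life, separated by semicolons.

$3,180; $2,544; $1,908; $1,272; $636

Depreciable base = $12,240 − $2,700 = $9,540.
Sum of the years' digits = 5+4+3+2+1 = 15.
Year 1: $9,540 × 5/15 = $3,180. Book value $9,060.
Year 2: $9,540 × 4/15 = $2,544. Book value $6,516.
Year 3: $9,540 × 3/15 = $1,908. Book value $4,608.
Year 4: $9,540 × 2/15 = $1,272. Book value $3,336.
Year 5: $9,540 × 1/15 = $636. Book value $2,700.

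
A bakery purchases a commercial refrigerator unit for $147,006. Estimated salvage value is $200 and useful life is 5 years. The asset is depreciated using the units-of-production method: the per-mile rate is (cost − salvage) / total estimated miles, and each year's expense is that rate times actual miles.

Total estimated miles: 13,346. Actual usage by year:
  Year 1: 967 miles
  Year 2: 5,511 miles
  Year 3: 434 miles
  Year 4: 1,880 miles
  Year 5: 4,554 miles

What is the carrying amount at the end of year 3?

$70,974

Depreciable base = $147,006 − $200 = $146,806.
Rate = $146,806 / 13,346 miles = $11 per mile.
Year 1: 967 × $11 = $10,637. Book value $136,369.
Year 2: 5,511 × $11 = $60,621. Book value $75,748.
Year 3: 434 × $11 = $4,774. Book value $70,974.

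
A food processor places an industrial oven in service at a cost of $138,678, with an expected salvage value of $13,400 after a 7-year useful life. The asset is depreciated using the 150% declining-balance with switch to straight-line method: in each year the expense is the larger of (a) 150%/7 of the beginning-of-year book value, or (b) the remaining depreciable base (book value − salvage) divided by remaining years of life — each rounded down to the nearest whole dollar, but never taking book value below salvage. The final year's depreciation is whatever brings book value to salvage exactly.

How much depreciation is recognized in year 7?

$13,152

Depreciable base = $138,678 − $13,400 = $125,278.
Year 1: DB = ⌊$138,678 × 150%/7⌋ = $29,716; SL = ⌊$125,278/7⌋ = $17,896 → take DB $29,716. Book value $108,962.
Year 2: DB = ⌊$108,962 × 150%/7⌋ = $23,349; SL = ⌊$95,562/6⌋ = $15,927 → take DB $23,349. Book value $85,613.
Year 3: DB = ⌊$85,613 × 150%/7⌋ = $18,345; SL = ⌊$72,213/5⌋ = $14,442 → take DB $18,345. Book value $67,268.
Year 4: DB = ⌊$67,268 × 150%/7⌋ = $14,414; SL = ⌊$53,868/4⌋ = $13,467 → take DB $14,414. Book value $52,854.
Year 5: DB = ⌊$52,854 × 150%/7⌋ = $11,325; SL = ⌊$39,454/3⌋ = $13,151 → take SL $13,151. Book value $39,703.
Year 6: DB = ⌊$39,703 × 150%/7⌋ = $8,507; SL = ⌊$26,303/2⌋ = $13,151 → take SL $13,151. Book value $26,552.
Year 7 (final): $26,552 − $13,400 = $13,152. Book value $13,400.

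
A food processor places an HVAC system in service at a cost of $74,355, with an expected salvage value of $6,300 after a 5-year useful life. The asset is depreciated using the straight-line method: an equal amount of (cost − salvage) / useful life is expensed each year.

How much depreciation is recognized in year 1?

$13,611

Depreciable base = $74,355 − $6,300 = $68,055.
Annual expense = $68,055 / 5 = $13,611.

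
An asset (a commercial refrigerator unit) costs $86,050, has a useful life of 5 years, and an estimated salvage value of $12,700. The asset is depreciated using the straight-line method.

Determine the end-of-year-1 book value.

Depreciable base = $86,050 − $12,700 = $73,350.
Annual expense = $73,350 / 5 = $14,670.
End of year 1: book value $71,380.

$71,380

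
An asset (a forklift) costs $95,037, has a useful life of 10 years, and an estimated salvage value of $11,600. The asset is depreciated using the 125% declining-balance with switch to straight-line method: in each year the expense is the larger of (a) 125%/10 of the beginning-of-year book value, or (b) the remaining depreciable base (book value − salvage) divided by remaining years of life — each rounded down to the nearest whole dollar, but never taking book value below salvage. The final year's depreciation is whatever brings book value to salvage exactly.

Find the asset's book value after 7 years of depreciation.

$33,656

Depreciable base = $95,037 − $11,600 = $83,437.
Year 1: DB = ⌊$95,037 × 125%/10⌋ = $11,879; SL = ⌊$83,437/10⌋ = $8,343 → take DB $11,879. Book value $83,158.
Year 2: DB = ⌊$83,158 × 125%/10⌋ = $10,394; SL = ⌊$71,558/9⌋ = $7,950 → take DB $10,394. Book value $72,764.
Year 3: DB = ⌊$72,764 × 125%/10⌋ = $9,095; SL = ⌊$61,164/8⌋ = $7,645 → take DB $9,095. Book value $63,669.
Year 4: DB = ⌊$63,669 × 125%/10⌋ = $7,958; SL = ⌊$52,069/7⌋ = $7,438 → take DB $7,958. Book value $55,711.
Year 5: DB = ⌊$55,711 × 125%/10⌋ = $6,963; SL = ⌊$44,111/6⌋ = $7,351 → take SL $7,351. Book value $48,360.
Year 6: DB = ⌊$48,360 × 125%/10⌋ = $6,045; SL = ⌊$36,760/5⌋ = $7,352 → take SL $7,352. Book value $41,008.
Year 7: DB = ⌊$41,008 × 125%/10⌋ = $5,126; SL = ⌊$29,408/4⌋ = $7,352 → take SL $7,352. Book value $33,656.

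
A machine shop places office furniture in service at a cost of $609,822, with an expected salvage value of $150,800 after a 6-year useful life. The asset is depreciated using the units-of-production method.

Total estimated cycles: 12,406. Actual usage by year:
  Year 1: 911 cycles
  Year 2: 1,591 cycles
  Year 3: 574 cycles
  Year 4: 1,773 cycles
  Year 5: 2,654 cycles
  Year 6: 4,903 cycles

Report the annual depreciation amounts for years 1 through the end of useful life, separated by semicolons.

Depreciable base = $609,822 − $150,800 = $459,022.
Rate = $459,022 / 12,406 cycles = $37 per cycle.
Year 1: 911 × $37 = $33,707. Book value $576,115.
Year 2: 1,591 × $37 = $58,867. Book value $517,248.
Year 3: 574 × $37 = $21,238. Book value $496,010.
Year 4: 1,773 × $37 = $65,601. Book value $430,409.
Year 5: 2,654 × $37 = $98,198. Book value $332,211.
Year 6: 4,903 × $37 = $181,411. Book value $150,800.

$33,707; $58,867; $21,238; $65,601; $98,198; $181,411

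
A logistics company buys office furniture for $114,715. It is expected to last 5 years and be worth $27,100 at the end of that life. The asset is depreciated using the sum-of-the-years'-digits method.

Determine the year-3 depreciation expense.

Depreciable base = $114,715 − $27,100 = $87,615.
Sum of the years' digits = 5+4+3+2+1 = 15.
Year 1: $87,615 × 5/15 = $29,205. Book value $85,510.
Year 2: $87,615 × 4/15 = $23,364. Book value $62,146.
Year 3: $87,615 × 3/15 = $17,523. Book value $44,623.

$17,523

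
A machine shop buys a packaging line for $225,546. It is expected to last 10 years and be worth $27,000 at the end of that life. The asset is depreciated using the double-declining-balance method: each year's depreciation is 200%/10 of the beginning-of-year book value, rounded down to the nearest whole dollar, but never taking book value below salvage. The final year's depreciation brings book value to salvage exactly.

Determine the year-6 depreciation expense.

$14,781

Depreciable base = $225,546 − $27,000 = $198,546.
Year 1: ⌊$225,546 × 200%/10⌋ = $45,109. Book value $180,437.
Year 2: ⌊$180,437 × 200%/10⌋ = $36,087. Book value $144,350.
Year 3: ⌊$144,350 × 200%/10⌋ = $28,870. Book value $115,480.
Year 4: ⌊$115,480 × 200%/10⌋ = $23,096. Book value $92,384.
Year 5: ⌊$92,384 × 200%/10⌋ = $18,476. Book value $73,908.
Year 6: ⌊$73,908 × 200%/10⌋ = $14,781. Book value $59,127.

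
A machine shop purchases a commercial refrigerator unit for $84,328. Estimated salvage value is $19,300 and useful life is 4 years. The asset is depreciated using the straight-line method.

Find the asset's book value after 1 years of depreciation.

$68,071

Depreciable base = $84,328 − $19,300 = $65,028.
Annual expense = $65,028 / 4 = $16,257.
End of year 1: book value $68,071.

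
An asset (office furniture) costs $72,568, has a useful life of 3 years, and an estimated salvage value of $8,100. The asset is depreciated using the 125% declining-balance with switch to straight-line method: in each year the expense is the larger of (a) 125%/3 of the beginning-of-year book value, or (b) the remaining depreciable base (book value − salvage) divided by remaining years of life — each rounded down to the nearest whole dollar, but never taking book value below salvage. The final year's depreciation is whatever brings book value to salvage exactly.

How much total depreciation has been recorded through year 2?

Depreciable base = $72,568 − $8,100 = $64,468.
Year 1: DB = ⌊$72,568 × 125%/3⌋ = $30,236; SL = ⌊$64,468/3⌋ = $21,489 → take DB $30,236. Book value $42,332.
Year 2: DB = ⌊$42,332 × 125%/3⌋ = $17,638; SL = ⌊$34,232/2⌋ = $17,116 → take DB $17,638. Book value $24,694.
Accumulated through year 2 = $72,568 − $24,694 = $47,874.

$47,874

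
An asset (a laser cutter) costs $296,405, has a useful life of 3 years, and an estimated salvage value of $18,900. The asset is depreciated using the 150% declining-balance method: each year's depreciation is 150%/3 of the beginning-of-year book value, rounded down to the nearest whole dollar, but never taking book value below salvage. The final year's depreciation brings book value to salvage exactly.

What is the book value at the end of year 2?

$74,102

Depreciable base = $296,405 − $18,900 = $277,505.
Year 1: ⌊$296,405 × 150%/3⌋ = $148,202. Book value $148,203.
Year 2: ⌊$148,203 × 150%/3⌋ = $74,101. Book value $74,102.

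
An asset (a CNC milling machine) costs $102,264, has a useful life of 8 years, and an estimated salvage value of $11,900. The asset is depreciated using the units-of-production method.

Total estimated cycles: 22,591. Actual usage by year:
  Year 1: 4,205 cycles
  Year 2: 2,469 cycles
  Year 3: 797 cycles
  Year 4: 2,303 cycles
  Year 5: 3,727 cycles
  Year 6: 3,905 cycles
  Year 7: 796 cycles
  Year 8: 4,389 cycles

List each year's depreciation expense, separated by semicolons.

$16,820; $9,876; $3,188; $9,212; $14,908; $15,620; $3,184; $17,556

Depreciable base = $102,264 − $11,900 = $90,364.
Rate = $90,364 / 22,591 cycles = $4 per cycle.
Year 1: 4,205 × $4 = $16,820. Book value $85,444.
Year 2: 2,469 × $4 = $9,876. Book value $75,568.
Year 3: 797 × $4 = $3,188. Book value $72,380.
Year 4: 2,303 × $4 = $9,212. Book value $63,168.
Year 5: 3,727 × $4 = $14,908. Book value $48,260.
Year 6: 3,905 × $4 = $15,620. Book value $32,640.
Year 7: 796 × $4 = $3,184. Book value $29,456.
Year 8: 4,389 × $4 = $17,556. Book value $11,900.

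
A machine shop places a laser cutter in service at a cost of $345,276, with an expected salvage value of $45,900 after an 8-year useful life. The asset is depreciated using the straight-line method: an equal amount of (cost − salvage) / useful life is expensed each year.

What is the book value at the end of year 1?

$307,854

Depreciable base = $345,276 − $45,900 = $299,376.
Annual expense = $299,376 / 8 = $37,422.
End of year 1: book value $307,854.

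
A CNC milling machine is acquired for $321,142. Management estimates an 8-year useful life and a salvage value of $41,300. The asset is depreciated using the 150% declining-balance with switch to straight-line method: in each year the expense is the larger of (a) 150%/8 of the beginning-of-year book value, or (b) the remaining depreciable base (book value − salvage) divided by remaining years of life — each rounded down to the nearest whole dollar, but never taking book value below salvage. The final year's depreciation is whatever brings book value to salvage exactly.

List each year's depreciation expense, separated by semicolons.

Depreciable base = $321,142 − $41,300 = $279,842.
Year 1: DB = ⌊$321,142 × 150%/8⌋ = $60,214; SL = ⌊$279,842/8⌋ = $34,980 → take DB $60,214. Book value $260,928.
Year 2: DB = ⌊$260,928 × 150%/8⌋ = $48,924; SL = ⌊$219,628/7⌋ = $31,375 → take DB $48,924. Book value $212,004.
Year 3: DB = ⌊$212,004 × 150%/8⌋ = $39,750; SL = ⌊$170,704/6⌋ = $28,450 → take DB $39,750. Book value $172,254.
Year 4: DB = ⌊$172,254 × 150%/8⌋ = $32,297; SL = ⌊$130,954/5⌋ = $26,190 → take DB $32,297. Book value $139,957.
Year 5: DB = ⌊$139,957 × 150%/8⌋ = $26,241; SL = ⌊$98,657/4⌋ = $24,664 → take DB $26,241. Book value $113,716.
Year 6: DB = ⌊$113,716 × 150%/8⌋ = $21,321; SL = ⌊$72,416/3⌋ = $24,138 → take SL $24,138. Book value $89,578.
Year 7: DB = ⌊$89,578 × 150%/8⌋ = $16,795; SL = ⌊$48,278/2⌋ = $24,139 → take SL $24,139. Book value $65,439.
Year 8 (final): $65,439 − $41,300 = $24,139. Book value $41,300.

$60,214; $48,924; $39,750; $32,297; $26,241; $24,138; $24,139; $24,139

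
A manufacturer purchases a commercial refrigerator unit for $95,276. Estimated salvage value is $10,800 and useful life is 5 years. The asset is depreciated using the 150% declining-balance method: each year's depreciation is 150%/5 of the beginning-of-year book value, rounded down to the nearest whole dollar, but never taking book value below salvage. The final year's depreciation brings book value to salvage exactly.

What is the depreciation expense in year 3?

$14,005

Depreciable base = $95,276 − $10,800 = $84,476.
Year 1: ⌊$95,276 × 150%/5⌋ = $28,582. Book value $66,694.
Year 2: ⌊$66,694 × 150%/5⌋ = $20,008. Book value $46,686.
Year 3: ⌊$46,686 × 150%/5⌋ = $14,005. Book value $32,681.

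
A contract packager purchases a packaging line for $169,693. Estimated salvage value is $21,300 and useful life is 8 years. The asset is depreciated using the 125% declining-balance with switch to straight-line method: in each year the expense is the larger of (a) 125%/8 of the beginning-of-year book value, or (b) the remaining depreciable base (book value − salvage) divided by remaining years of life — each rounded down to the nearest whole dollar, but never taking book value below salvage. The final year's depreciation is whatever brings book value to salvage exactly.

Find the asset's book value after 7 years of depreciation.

Depreciable base = $169,693 − $21,300 = $148,393.
Year 1: DB = ⌊$169,693 × 125%/8⌋ = $26,514; SL = ⌊$148,393/8⌋ = $18,549 → take DB $26,514. Book value $143,179.
Year 2: DB = ⌊$143,179 × 125%/8⌋ = $22,371; SL = ⌊$121,879/7⌋ = $17,411 → take DB $22,371. Book value $120,808.
Year 3: DB = ⌊$120,808 × 125%/8⌋ = $18,876; SL = ⌊$99,508/6⌋ = $16,584 → take DB $18,876. Book value $101,932.
Year 4: DB = ⌊$101,932 × 125%/8⌋ = $15,926; SL = ⌊$80,632/5⌋ = $16,126 → take SL $16,126. Book value $85,806.
Year 5: DB = ⌊$85,806 × 125%/8⌋ = $13,407; SL = ⌊$64,506/4⌋ = $16,126 → take SL $16,126. Book value $69,680.
Year 6: DB = ⌊$69,680 × 125%/8⌋ = $10,887; SL = ⌊$48,380/3⌋ = $16,126 → take SL $16,126. Book value $53,554.
Year 7: DB = ⌊$53,554 × 125%/8⌋ = $8,367; SL = ⌊$32,254/2⌋ = $16,127 → take SL $16,127. Book value $37,427.

$37,427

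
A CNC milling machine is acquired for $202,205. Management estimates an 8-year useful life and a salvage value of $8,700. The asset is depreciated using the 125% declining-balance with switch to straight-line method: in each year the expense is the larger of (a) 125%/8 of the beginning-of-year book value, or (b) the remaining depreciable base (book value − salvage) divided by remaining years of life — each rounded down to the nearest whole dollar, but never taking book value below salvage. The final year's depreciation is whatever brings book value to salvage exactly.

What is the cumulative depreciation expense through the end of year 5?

Depreciable base = $202,205 − $8,700 = $193,505.
Year 1: DB = ⌊$202,205 × 125%/8⌋ = $31,594; SL = ⌊$193,505/8⌋ = $24,188 → take DB $31,594. Book value $170,611.
Year 2: DB = ⌊$170,611 × 125%/8⌋ = $26,657; SL = ⌊$161,911/7⌋ = $23,130 → take DB $26,657. Book value $143,954.
Year 3: DB = ⌊$143,954 × 125%/8⌋ = $22,492; SL = ⌊$135,254/6⌋ = $22,542 → take SL $22,542. Book value $121,412.
Year 4: DB = ⌊$121,412 × 125%/8⌋ = $18,970; SL = ⌊$112,712/5⌋ = $22,542 → take SL $22,542. Book value $98,870.
Year 5: DB = ⌊$98,870 × 125%/8⌋ = $15,448; SL = ⌊$90,170/4⌋ = $22,542 → take SL $22,542. Book value $76,328.
Accumulated through year 5 = $202,205 − $76,328 = $125,877.

$125,877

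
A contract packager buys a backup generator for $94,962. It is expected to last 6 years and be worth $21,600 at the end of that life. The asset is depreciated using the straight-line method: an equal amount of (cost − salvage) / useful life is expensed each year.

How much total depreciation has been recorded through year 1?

Depreciable base = $94,962 − $21,600 = $73,362.
Annual expense = $73,362 / 6 = $12,227.
End of year 1: book value $82,735.
Accumulated through year 1 = $94,962 − $82,735 = $12,227.

$12,227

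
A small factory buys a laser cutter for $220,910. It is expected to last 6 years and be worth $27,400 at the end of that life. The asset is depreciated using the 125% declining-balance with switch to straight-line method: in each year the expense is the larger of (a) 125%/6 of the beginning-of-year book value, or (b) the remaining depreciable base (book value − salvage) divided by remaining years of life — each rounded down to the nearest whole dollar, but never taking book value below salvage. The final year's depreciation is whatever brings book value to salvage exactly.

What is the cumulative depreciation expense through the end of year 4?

$138,704

Depreciable base = $220,910 − $27,400 = $193,510.
Year 1: DB = ⌊$220,910 × 125%/6⌋ = $46,022; SL = ⌊$193,510/6⌋ = $32,251 → take DB $46,022. Book value $174,888.
Year 2: DB = ⌊$174,888 × 125%/6⌋ = $36,435; SL = ⌊$147,488/5⌋ = $29,497 → take DB $36,435. Book value $138,453.
Year 3: DB = ⌊$138,453 × 125%/6⌋ = $28,844; SL = ⌊$111,053/4⌋ = $27,763 → take DB $28,844. Book value $109,609.
Year 4: DB = ⌊$109,609 × 125%/6⌋ = $22,835; SL = ⌊$82,209/3⌋ = $27,403 → take SL $27,403. Book value $82,206.
Accumulated through year 4 = $220,910 − $82,206 = $138,704.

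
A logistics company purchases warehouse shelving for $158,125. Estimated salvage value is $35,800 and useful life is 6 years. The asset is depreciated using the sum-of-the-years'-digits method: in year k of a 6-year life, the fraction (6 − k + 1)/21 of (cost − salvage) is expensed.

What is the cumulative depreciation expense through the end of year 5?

$116,500

Depreciable base = $158,125 − $35,800 = $122,325.
Sum of the years' digits = 6+5+4+3+2+1 = 21.
Year 1: $122,325 × 6/21 = $34,950. Book value $123,175.
Year 2: $122,325 × 5/21 = $29,125. Book value $94,050.
Year 3: $122,325 × 4/21 = $23,300. Book value $70,750.
Year 4: $122,325 × 3/21 = $17,475. Book value $53,275.
Year 5: $122,325 × 2/21 = $11,650. Book value $41,625.
Accumulated through year 5 = $158,125 − $41,625 = $116,500.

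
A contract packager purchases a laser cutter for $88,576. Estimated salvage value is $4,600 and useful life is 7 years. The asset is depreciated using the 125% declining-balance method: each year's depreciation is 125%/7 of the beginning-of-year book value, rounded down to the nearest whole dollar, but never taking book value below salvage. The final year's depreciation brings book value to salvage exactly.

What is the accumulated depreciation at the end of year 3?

$39,481

Depreciable base = $88,576 − $4,600 = $83,976.
Year 1: ⌊$88,576 × 125%/7⌋ = $15,817. Book value $72,759.
Year 2: ⌊$72,759 × 125%/7⌋ = $12,992. Book value $59,767.
Year 3: ⌊$59,767 × 125%/7⌋ = $10,672. Book value $49,095.
Accumulated through year 3 = $88,576 − $49,095 = $39,481.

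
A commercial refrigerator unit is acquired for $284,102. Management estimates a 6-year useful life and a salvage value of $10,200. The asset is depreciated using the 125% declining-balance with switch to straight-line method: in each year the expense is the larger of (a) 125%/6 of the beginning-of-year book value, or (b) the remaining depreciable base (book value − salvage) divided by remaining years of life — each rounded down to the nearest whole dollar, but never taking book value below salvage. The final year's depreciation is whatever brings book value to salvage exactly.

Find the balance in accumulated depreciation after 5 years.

$231,937

Depreciable base = $284,102 − $10,200 = $273,902.
Year 1: DB = ⌊$284,102 × 125%/6⌋ = $59,187; SL = ⌊$273,902/6⌋ = $45,650 → take DB $59,187. Book value $224,915.
Year 2: DB = ⌊$224,915 × 125%/6⌋ = $46,857; SL = ⌊$214,715/5⌋ = $42,943 → take DB $46,857. Book value $178,058.
Year 3: DB = ⌊$178,058 × 125%/6⌋ = $37,095; SL = ⌊$167,858/4⌋ = $41,964 → take SL $41,964. Book value $136,094.
Year 4: DB = ⌊$136,094 × 125%/6⌋ = $28,352; SL = ⌊$125,894/3⌋ = $41,964 → take SL $41,964. Book value $94,130.
Year 5: DB = ⌊$94,130 × 125%/6⌋ = $19,610; SL = ⌊$83,930/2⌋ = $41,965 → take SL $41,965. Book value $52,165.
Accumulated through year 5 = $284,102 − $52,165 = $231,937.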